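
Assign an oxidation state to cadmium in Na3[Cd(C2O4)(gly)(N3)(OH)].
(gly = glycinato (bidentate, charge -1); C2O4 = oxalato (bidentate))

+2

3 sodium outside the brackets (+1 each) → the complex ion is 3−.
Ligand charges: 1×N3 = -1; 1×OH = -1; 1×gly = -1; 1×C2O4 = -2; sum -5.
Cd + (-5) = 3− ⇒ Cd is +2.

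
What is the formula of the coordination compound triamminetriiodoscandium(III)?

Ligands: 3 ammine (NH3, neutral), 3 iodo (I, -1). Ligand charge sum = -3.
With Sc in oxidation state +3, the complex ion is [Sc...].

[ScI3(NH3)3]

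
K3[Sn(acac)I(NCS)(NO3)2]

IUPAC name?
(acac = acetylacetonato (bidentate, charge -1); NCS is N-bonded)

potassium (acetylacetonato)iodoisothiocyanatodinitratostannate(II)

The 3 potassium counter-ions carry a total charge of +3, so each complex ion is 3−.
Ligand charges: 2×nitrato (-1 each), 1×acetylacetonato (-1 each), 1×iodo (-1 each), 1×isothiocyanato (-1 each); total -5. So Sn + (-5) = 3−, giving Sn = +2.
Ligands are named alphabetically: acetylacetonato before iodo before isothiocyanato before nitrato.
The complex ion is anionic, so tin takes the -ate form stannate(II).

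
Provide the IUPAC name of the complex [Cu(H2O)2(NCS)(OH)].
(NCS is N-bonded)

There is no counter-ion, so the complex is neutral overall.
Ligand charges: 2×aqua (neutral), 1×hydroxo (-1 each), 1×isothiocyanato (-1 each); total -2. So Cu + (-2) = 0, giving Cu = +2.
Ligands are named alphabetically: aqua before hydroxo before isothiocyanato.

diaquahydroxoisothiocyanatocopper(II)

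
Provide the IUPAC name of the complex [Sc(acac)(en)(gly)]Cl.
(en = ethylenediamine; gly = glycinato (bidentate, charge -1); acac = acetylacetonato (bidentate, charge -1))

The 1 chloride counter-ion carries a total charge of -1, so each complex ion is 1+.
Ligand charges: 1×ethylenediamine (neutral), 1×glycinato (-1 each), 1×acetylacetonato (-1 each); total -2. So Sc + (-2) = 1+, giving Sc = +3.
Ligands are named alphabetically: acetylacetonato before ethylenediamine before glycinato.

(acetylacetonato)(ethylenediamine)(glycinato)scandium(III) chloride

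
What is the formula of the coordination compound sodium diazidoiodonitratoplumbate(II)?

Ligands: 1 nitrato (NO3, -1), 1 iodo (I, -1), 2 azido (N3, -1). Ligand charge sum = -4.
Charge balance with sodium (+1) requires 1 complex ion per 2 sodium.

Na2[PbI(N3)2(NO3)]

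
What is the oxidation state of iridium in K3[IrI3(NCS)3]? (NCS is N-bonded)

+3

3 potassium outside the brackets (+1 each) → the complex ion is 3−.
Ligand charges: 3×NCS = -3; 3×I = -3; sum -6.
Ir + (-6) = 3− ⇒ Ir is +3.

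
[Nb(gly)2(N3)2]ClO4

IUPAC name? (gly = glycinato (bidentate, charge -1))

The 1 perchlorate counter-ion carries a total charge of -1, so each complex ion is 1+.
Ligand charges: 2×glycinato (-1 each), 2×azido (-1 each); total -4. So Nb + (-4) = 1+, giving Nb = +5.
Ligands are named alphabetically: azido before glycinato.

diazidobis(glycinato)niobium(V) perchlorate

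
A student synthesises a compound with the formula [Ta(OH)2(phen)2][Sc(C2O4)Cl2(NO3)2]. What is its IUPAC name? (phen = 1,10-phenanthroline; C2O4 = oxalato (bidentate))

Both ions are complex: the cation is named first with the plain metal name, the anion second with the -ate form; each ion's ligands are alphabetised independently.
Scandium is always +3 in its complexes; the anion's ligand charges sum to -6, so the complex anion is 3−.
A 1:1 salt means the cation carries the equal and opposite charge, 3+.
Cation: ligand charges sum to -2; for the ion to be 3+, Ta = +5.

dihydroxobis(1,10-phenanthroline)tantalum(V) dichlorodinitratooxalatoscandate(III)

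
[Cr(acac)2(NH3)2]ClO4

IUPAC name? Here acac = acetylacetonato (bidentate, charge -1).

bis(acetylacetonato)diamminechromium(III) perchlorate

The 1 perchlorate counter-ion carries a total charge of -1, so each complex ion is 1+.
Ligand charges: 2×ammine (neutral), 2×acetylacetonato (-1 each); total -2. So Cr + (-2) = 1+, giving Cr = +3.
Ligands are named alphabetically: acetylacetonato before ammine.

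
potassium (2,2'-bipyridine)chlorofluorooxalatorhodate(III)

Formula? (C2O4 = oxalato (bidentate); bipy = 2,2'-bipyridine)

K[Rh(bipy)(C2O4)ClF]

Ligands: 1 chloro (Cl, -1), 1 oxalato (C2O4, -2), 1 fluoro (F, -1), 1 2,2'-bipyridine (bipy, neutral). Ligand charge sum = -4.
With Rh in oxidation state +3, the complex ion is [Rh...]^1−.
Charge balance with potassium (+1) requires 1 complex ion per 1 potassium.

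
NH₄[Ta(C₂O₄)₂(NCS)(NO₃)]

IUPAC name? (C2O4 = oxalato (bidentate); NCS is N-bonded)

The 1 ammonium counter-ion carries a total charge of +1, so each complex ion is 1−.
Ligand charges: 2×oxalato (-2 each), 1×nitrato (-1 each), 1×isothiocyanato (-1 each); total -6. So Ta + (-6) = 1−, giving Ta = +5.
Ligands are named alphabetically: isothiocyanato before nitrato before oxalato.
The complex ion is anionic, so tantalum takes the -ate form tantalate(V).

ammonium isothiocyanatonitratodioxalatotantalate(V)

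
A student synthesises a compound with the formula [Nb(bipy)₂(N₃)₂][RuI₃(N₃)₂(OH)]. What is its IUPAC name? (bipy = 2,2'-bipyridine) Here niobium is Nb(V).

Both ions are complex: the cation is named first with the plain metal name, the anion second with the -ate form; each ion's ligands are alphabetised independently.
Nb is given as +5; the cation's ligand charges sum to -2, so the complex cation is 3+.
A 1:1 salt means the anion carries the equal and opposite charge, 3−.
Anion: ligand charges sum to -6; for the ion to be 3−, Ru = +3.

diazidobis(2,2'-bipyridine)niobium(V) diazidohydroxotriiodoruthenate(III)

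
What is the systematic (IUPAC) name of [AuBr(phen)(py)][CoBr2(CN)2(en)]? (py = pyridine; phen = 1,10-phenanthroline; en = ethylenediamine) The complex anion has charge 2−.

bromo(1,10-phenanthroline)(pyridine)gold(III) dibromodicyano(ethylenediamine)cobaltate(II)

Both ions are complex: the cation is named first with the plain metal name, the anion second with the -ate form; each ion's ligands are alphabetised independently.
The complex anion is given as 2−; its ligand charges sum to -4, so Co = +2.
A 1:1 salt means the cation carries the equal and opposite charge, 2+.
Cation: ligand charges sum to -1; for the ion to be 2+, Au = +3.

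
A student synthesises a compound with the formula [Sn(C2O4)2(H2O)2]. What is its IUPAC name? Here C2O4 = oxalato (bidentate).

There is no counter-ion, so the complex is neutral overall.
Ligand charges: 2×oxalato (-2 each), 2×aqua (neutral); total -4. So Sn + (-4) = 0, giving Sn = +4.
Ligands are named alphabetically: aqua before oxalato.

diaquadioxalatotin(IV)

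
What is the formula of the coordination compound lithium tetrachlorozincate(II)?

Li2[ZnCl4]

Ligands: 4 chloro (Cl, -1). Ligand charge sum = -4.
With Zn in oxidation state +2, the complex ion is [Zn...]^2−.
Charge balance with lithium (+1) requires 1 complex ion per 2 lithium.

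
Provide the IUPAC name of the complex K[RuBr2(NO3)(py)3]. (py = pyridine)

potassium dibromonitratotris(pyridine)ruthenate(II)

The 1 potassium counter-ion carries a total charge of +1, so each complex ion is 1−.
Ligand charges: 3×pyridine (neutral), 1×nitrato (-1 each), 2×bromo (-1 each); total -3. So Ru + (-3) = 1−, giving Ru = +2.
Ligands are named alphabetically: bromo before nitrato before pyridine.
The complex ion is anionic, so ruthenium takes the -ate form ruthenate(II).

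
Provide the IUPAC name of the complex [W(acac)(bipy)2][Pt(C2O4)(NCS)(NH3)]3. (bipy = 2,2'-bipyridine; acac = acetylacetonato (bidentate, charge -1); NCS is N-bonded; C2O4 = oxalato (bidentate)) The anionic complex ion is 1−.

(acetylacetonato)bis(2,2'-bipyridine)tungsten(IV) ammineisothiocyanatooxalatoplatinate(II)

Both ions are complex: the cation is named first with the plain metal name, the anion second with the -ate form; each ion's ligands are alphabetised independently.
The complex anion is given as 1−; its ligand charges sum to -3, so Pt = +2.
With 3 anions per cation, the cation must be 3×1 = 3+.
Cation: ligand charges sum to -1; for the ion to be 3+, W = +4.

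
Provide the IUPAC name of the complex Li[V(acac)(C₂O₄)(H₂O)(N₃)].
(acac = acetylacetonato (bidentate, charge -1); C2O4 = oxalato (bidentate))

The 1 lithium counter-ion carries a total charge of +1, so each complex ion is 1−.
Ligand charges: 1×acetylacetonato (-1 each), 1×azido (-1 each), 1×aqua (neutral), 1×oxalato (-2 each); total -4. So V + (-4) = 1−, giving V = +3.
Ligands are named alphabetically: acetylacetonato before aqua before azido before oxalato.
The complex ion is anionic, so vanadium takes the -ate form vanadate(III).

lithium (acetylacetonato)aquaazidooxalatovanadate(III)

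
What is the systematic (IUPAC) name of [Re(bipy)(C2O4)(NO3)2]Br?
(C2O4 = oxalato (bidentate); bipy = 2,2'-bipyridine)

The 1 bromide counter-ion carries a total charge of -1, so each complex ion is 1+.
Ligand charges: 1×oxalato (-2 each), 2×nitrato (-1 each), 1×2,2'-bipyridine (neutral); total -4. So Re + (-4) = 1+, giving Re = +5.
Ligands are named alphabetically: bipyridine before nitrato before oxalato.

(2,2'-bipyridine)dinitratooxalatorhenium(V) bromide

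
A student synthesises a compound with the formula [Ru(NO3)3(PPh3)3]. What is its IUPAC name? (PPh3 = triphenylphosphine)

trinitratotris(triphenylphosphine)ruthenium(III)

There is no counter-ion, so the complex is neutral overall.
Ligand charges: 3×triphenylphosphine (neutral), 3×nitrato (-1 each); total -3. So Ru + (-3) = 0, giving Ru = +3.
Ligands are named alphabetically: nitrato before triphenylphosphine.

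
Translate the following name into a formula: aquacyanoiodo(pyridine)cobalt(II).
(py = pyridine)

Ligands: 1 cyano (CN, -1), 1 pyridine (py, neutral), 1 aqua (H2O, neutral), 1 iodo (I, -1). Ligand charge sum = -2.
With Co in oxidation state +2, the complex ion is [Co...].

[Co(CN)(H2O)I(py)]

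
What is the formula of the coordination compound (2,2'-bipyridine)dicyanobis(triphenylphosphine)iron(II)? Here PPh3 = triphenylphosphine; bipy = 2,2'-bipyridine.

[Fe(bipy)(CN)2(PPh3)2]

Ligands: 2 triphenylphosphine (PPh3, neutral), 1 2,2'-bipyridine (bipy, neutral), 2 cyano (CN, -1). Ligand charge sum = -2.
With Fe in oxidation state +2, the complex ion is [Fe...].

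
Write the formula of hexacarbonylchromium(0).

[Cr(CO)6]

Ligands: 6 carbonyl (CO, neutral). Ligand charge sum = 0.
With Cr in oxidation state 0, the complex ion is [Cr...].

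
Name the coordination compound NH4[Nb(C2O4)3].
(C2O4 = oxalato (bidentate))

The 1 ammonium counter-ion carries a total charge of +1, so each complex ion is 1−.
Ligand charges: 3×oxalato (-2 each); total -6. So Nb + (-6) = 1−, giving Nb = +5.
The complex ion is anionic, so niobium takes the -ate form niobate(V).

ammonium trioxalatoniobate(V)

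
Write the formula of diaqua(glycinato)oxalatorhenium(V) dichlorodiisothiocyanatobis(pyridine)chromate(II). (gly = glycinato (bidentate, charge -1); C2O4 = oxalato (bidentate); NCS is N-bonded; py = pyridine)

[Re(C2O4)(gly)(H2O)2][CrCl2(NCS)2(py)2]

Cation [Re…]: ligand charges -3, Re(V) ⇒ ion charge 2+.
Anion [Cr…]: ligand charges -4, Cr(II) ⇒ ion charge 2−.
One 2+ cation balances one 2− anion.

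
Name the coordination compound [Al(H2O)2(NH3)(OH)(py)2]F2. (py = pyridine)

amminediaquahydroxobis(pyridine)aluminium(III) fluoride

The 2 fluoride counter-ions carry a total charge of -2, so each complex ion is 2+.
Ligand charges: 1×hydroxo (-1 each), 2×aqua (neutral), 1×ammine (neutral), 2×pyridine (neutral); total -1. So Al + (-1) = 2+, giving Al = +3.
Ligands are named alphabetically: ammine before aqua before hydroxo before pyridine.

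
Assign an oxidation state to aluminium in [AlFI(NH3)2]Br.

+3

1 bromide outside the brackets (-1 each) → the complex ion is 1+.
Ligand charges: 2×NH3 neutral; 1×F = -1; 1×I = -1; sum -2.
Al + (-2) = 1+ ⇒ Al is +3.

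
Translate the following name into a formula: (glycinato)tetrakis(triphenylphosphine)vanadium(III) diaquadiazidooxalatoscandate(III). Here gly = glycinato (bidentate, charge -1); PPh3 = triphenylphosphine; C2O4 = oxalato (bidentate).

Cation [V…]: ligand charges -1, V(III) ⇒ ion charge 2+.
Anion [Sc…]: ligand charges -4, Sc(III) ⇒ ion charge 1−.
One 2+ cation requires 2 of the 1− anion.

[V(gly)(PPh3)4][Sc(C2O4)(H2O)2(N3)2]2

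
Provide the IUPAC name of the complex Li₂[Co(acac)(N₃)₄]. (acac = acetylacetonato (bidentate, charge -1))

lithium (acetylacetonato)tetraazidocobaltate(III)

The 2 lithium counter-ions carry a total charge of +2, so each complex ion is 2−.
Ligand charges: 4×azido (-1 each), 1×acetylacetonato (-1 each); total -5. So Co + (-5) = 2−, giving Co = +3.
The complex ion is anionic, so cobalt takes the -ate form cobaltate(III).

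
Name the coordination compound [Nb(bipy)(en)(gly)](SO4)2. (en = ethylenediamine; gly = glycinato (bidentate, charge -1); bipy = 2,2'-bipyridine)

The 2 sulfate counter-ions carry a total charge of -4, so each complex ion is 4+.
Ligand charges: 1×ethylenediamine (neutral), 1×glycinato (-1 each), 1×2,2'-bipyridine (neutral); total -1. So Nb + (-1) = 4+, giving Nb = +5.
Ligands are named alphabetically: bipyridine before ethylenediamine before glycinato.

(2,2'-bipyridine)(ethylenediamine)(glycinato)niobium(V) sulfate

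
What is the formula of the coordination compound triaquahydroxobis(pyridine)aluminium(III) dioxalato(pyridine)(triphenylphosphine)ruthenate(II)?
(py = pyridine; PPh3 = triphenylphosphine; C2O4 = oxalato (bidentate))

Cation [Al…]: ligand charges -1, Al(III) ⇒ ion charge 2+.
Anion [Ru…]: ligand charges -4, Ru(II) ⇒ ion charge 2−.
One 2+ cation balances one 2− anion.

[Al(H2O)3(OH)(py)2][Ru(C2O4)2(PPh3)(py)]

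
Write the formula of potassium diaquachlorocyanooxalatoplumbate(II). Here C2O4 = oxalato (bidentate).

K2[Pb(C2O4)Cl(CN)(H2O)2]

Ligands: 1 cyano (CN, -1), 2 aqua (H2O, neutral), 1 chloro (Cl, -1), 1 oxalato (C2O4, -2). Ligand charge sum = -4.
With Pb in oxidation state +2, the complex ion is [Pb...]^2−.
Charge balance with potassium (+1) requires 1 complex ion per 2 potassium.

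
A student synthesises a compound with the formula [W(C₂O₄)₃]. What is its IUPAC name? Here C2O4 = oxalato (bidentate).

There is no counter-ion, so the complex is neutral overall.
Ligand charges: 3×oxalato (-2 each); total -6. So W + (-6) = 0, giving W = +6.

trioxalatotungsten(VI)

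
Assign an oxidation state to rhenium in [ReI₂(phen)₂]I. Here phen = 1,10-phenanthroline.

+3

1 iodide outside the brackets (-1 each) → the complex ion is 1+.
Ligand charges: 2×I = -2; 2×phen neutral; sum -2.
Re + (-2) = 1+ ⇒ Re is +3.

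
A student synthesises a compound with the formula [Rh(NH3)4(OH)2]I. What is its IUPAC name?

The 1 iodide counter-ion carries a total charge of -1, so each complex ion is 1+.
Ligand charges: 2×hydroxo (-1 each), 4×ammine (neutral); total -2. So Rh + (-2) = 1+, giving Rh = +3.
Ligands are named alphabetically: ammine before hydroxo.

tetraamminedihydroxorhodium(III) iodide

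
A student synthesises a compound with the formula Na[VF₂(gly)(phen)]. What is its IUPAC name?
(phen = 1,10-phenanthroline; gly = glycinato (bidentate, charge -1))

sodium difluoro(glycinato)(1,10-phenanthroline)vanadate(II)

The 1 sodium counter-ion carries a total charge of +1, so each complex ion is 1−.
Ligand charges: 1×1,10-phenanthroline (neutral), 2×fluoro (-1 each), 1×glycinato (-1 each); total -3. So V + (-3) = 1−, giving V = +2.
Ligands are named alphabetically: fluoro before glycinato before phenanthroline.
The complex ion is anionic, so vanadium takes the -ate form vanadate(II).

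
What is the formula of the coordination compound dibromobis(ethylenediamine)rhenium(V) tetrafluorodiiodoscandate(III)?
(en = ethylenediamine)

[ReBr2(en)2][ScF4I2]

Cation [Re…]: ligand charges -2, Re(V) ⇒ ion charge 3+.
Anion [Sc…]: ligand charges -6, Sc(III) ⇒ ion charge 3−.
One 3+ cation balances one 3− anion.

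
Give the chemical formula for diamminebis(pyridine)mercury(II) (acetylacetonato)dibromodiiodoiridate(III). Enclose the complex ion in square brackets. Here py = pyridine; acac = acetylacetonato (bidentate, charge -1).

[Hg(NH3)2(py)2][Ir(acac)Br2I2]

Cation [Hg…]: ligand charges 0, Hg(II) ⇒ ion charge 2+.
Anion [Ir…]: ligand charges -5, Ir(III) ⇒ ion charge 2−.
One 2+ cation balances one 2− anion.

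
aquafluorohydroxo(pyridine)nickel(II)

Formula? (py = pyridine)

Ligands: 1 hydroxo (OH, -1), 1 fluoro (F, -1), 1 pyridine (py, neutral), 1 aqua (H2O, neutral). Ligand charge sum = -2.
With Ni in oxidation state +2, the complex ion is [Ni...].

[NiF(H2O)(OH)(py)]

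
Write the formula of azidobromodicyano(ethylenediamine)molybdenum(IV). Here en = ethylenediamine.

[MoBr(CN)2(en)(N3)]

Ligands: 1 ethylenediamine (en, neutral), 1 azido (N3, -1), 2 cyano (CN, -1), 1 bromo (Br, -1). Ligand charge sum = -4.
With Mo in oxidation state +4, the complex ion is [Mo...].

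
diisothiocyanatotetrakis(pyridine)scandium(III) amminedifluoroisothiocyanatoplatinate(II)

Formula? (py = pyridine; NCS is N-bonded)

[Sc(NCS)2(py)4][PtF2(NCS)(NH3)]

Cation [Sc…]: ligand charges -2, Sc(III) ⇒ ion charge 1+.
Anion [Pt…]: ligand charges -3, Pt(II) ⇒ ion charge 1−.
One 1+ cation balances one 1− anion.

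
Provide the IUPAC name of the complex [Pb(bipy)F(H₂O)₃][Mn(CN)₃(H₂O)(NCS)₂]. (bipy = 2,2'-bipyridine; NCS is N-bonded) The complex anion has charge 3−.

Both ions are complex: the cation is named first with the plain metal name, the anion second with the -ate form; each ion's ligands are alphabetised independently.
The complex anion is given as 3−; its ligand charges sum to -5, so Mn = +2.
A 1:1 salt means the cation carries the equal and opposite charge, 3+.
Cation: ligand charges sum to -1; for the ion to be 3+, Pb = +4.

triaqua(2,2'-bipyridine)fluorolead(IV) aquatricyanodiisothiocyanatomanganate(II)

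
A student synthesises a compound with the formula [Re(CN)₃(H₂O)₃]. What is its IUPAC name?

triaquatricyanorhenium(III)

There is no counter-ion, so the complex is neutral overall.
Ligand charges: 3×aqua (neutral), 3×cyano (-1 each); total -3. So Re + (-3) = 0, giving Re = +3.
Ligands are named alphabetically: aqua before cyano.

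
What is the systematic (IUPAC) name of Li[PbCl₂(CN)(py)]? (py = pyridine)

The 1 lithium counter-ion carries a total charge of +1, so each complex ion is 1−.
Ligand charges: 2×chloro (-1 each), 1×cyano (-1 each), 1×pyridine (neutral); total -3. So Pb + (-3) = 1−, giving Pb = +2.
The complex ion is anionic, so lead takes the -ate form plumbate(II).

lithium dichlorocyano(pyridine)plumbate(II)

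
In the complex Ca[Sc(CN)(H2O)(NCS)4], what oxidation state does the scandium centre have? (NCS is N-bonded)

1 calcium outside the brackets (+2 each) → the complex ion is 2−.
Ligand charges: 4×NCS = -4; 1×CN = -1; 1×H2O neutral; sum -5.
Sc + (-5) = 2− ⇒ Sc is +3.

+3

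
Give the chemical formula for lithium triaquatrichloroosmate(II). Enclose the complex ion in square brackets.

Ligands: 3 chloro (Cl, -1), 3 aqua (H2O, neutral). Ligand charge sum = -3.
With Os in oxidation state +2, the complex ion is [Os...]^1−.
Charge balance with lithium (+1) requires 1 complex ion per 1 lithium.

Li[OsCl3(H2O)3]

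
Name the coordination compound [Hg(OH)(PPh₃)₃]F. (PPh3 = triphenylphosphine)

The 1 fluoride counter-ion carries a total charge of -1, so each complex ion is 1+.
Ligand charges: 3×triphenylphosphine (neutral), 1×hydroxo (-1 each); total -1. So Hg + (-1) = 1+, giving Hg = +2.
Ligands are named alphabetically: hydroxo before triphenylphosphine.

hydroxotris(triphenylphosphine)mercury(II) fluoride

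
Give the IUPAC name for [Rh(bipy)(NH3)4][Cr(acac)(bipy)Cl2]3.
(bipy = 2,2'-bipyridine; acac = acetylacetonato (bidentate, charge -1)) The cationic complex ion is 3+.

Both ions are complex: the cation is named first with the plain metal name, the anion second with the -ate form; each ion's ligands are alphabetised independently.
The complex cation is given as 3+; its ligand charges sum to 0, so Rh = +3.
With 3 anions per cation, each anion must be 3/3 = 1−.
Anion: ligand charges sum to -3; for the ion to be 1−, Cr = +2.

tetraammine(2,2'-bipyridine)rhodium(III) (acetylacetonato)(2,2'-bipyridine)dichlorochromate(II)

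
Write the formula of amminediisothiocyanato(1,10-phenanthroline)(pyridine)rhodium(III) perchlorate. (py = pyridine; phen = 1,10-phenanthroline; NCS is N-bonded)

[Rh(NCS)2(NH3)(phen)(py)]ClO4

Ligands: 1 pyridine (py, neutral), 1 1,10-phenanthroline (phen, neutral), 1 ammine (NH3, neutral), 2 isothiocyanato (NCS, -1). Ligand charge sum = -2.
With Rh in oxidation state +3, the complex ion is [Rh...]^1+.
Charge balance with perchlorate (-1) requires 1 complex ion per 1 perchlorate.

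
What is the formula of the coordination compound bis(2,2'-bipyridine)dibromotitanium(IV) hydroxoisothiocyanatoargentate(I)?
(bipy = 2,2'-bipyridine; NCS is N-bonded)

[Ti(bipy)2Br2][Ag(NCS)(OH)]2

Cation [Ti…]: ligand charges -2, Ti(IV) ⇒ ion charge 2+.
Anion [Ag…]: ligand charges -2, Ag(I) ⇒ ion charge 1−.
One 2+ cation requires 2 of the 1− anion.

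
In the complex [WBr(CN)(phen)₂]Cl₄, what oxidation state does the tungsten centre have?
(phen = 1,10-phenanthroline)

4 chloride outside the brackets (-1 each) → the complex ion is 4+.
Ligand charges: 2×phen neutral; 1×Br = -1; 1×CN = -1; sum -2.
W + (-2) = 4+ ⇒ W is +6.

+6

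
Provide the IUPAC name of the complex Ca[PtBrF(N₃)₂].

The 1 calcium counter-ion carries a total charge of +2, so each complex ion is 2−.
Ligand charges: 1×bromo (-1 each), 1×fluoro (-1 each), 2×azido (-1 each); total -4. So Pt + (-4) = 2−, giving Pt = +2.
Ligands are named alphabetically: azido before bromo before fluoro.
The complex ion is anionic, so platinum takes the -ate form platinate(II).

calcium diazidobromofluoroplatinate(II)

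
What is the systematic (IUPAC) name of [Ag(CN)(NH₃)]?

amminecyanosilver(I)

There is no counter-ion, so the complex is neutral overall.
Ligand charges: 1×ammine (neutral), 1×cyano (-1 each); total -1. So Ag + (-1) = 0, giving Ag = +1.
Ligands are named alphabetically: ammine before cyano.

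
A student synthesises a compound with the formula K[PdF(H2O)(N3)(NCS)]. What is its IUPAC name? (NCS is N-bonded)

potassium aquaazidofluoroisothiocyanatopalladate(II)

The 1 potassium counter-ion carries a total charge of +1, so each complex ion is 1−.
Ligand charges: 1×aqua (neutral), 1×isothiocyanato (-1 each), 1×azido (-1 each), 1×fluoro (-1 each); total -3. So Pd + (-3) = 1−, giving Pd = +2.
The complex ion is anionic, so palladium takes the -ate form palladate(II).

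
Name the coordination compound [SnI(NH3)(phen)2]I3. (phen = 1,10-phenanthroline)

ammineiodobis(1,10-phenanthroline)tin(IV) iodide

The 3 iodide counter-ions carry a total charge of -3, so each complex ion is 3+.
Ligand charges: 2×1,10-phenanthroline (neutral), 1×ammine (neutral), 1×iodo (-1 each); total -1. So Sn + (-1) = 3+, giving Sn = +4.
Ligands are named alphabetically: ammine before iodo before phenanthroline.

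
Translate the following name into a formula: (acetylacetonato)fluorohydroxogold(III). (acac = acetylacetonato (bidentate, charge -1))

[Au(acac)F(OH)]

Ligands: 1 acetylacetonato (acac, -1), 1 fluoro (F, -1), 1 hydroxo (OH, -1). Ligand charge sum = -3.
With Au in oxidation state +3, the complex ion is [Au...].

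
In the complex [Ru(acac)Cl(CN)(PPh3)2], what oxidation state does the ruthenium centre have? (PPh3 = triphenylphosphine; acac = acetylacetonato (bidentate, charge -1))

+3

No counter-ion: the bracketed complex is neutral.
Ligand charges: 1×CN = -1; 1×Cl = -1; 2×PPh3 neutral; 1×acac = -1; sum -3.
Ru + (-3) = 0 ⇒ Ru is +3.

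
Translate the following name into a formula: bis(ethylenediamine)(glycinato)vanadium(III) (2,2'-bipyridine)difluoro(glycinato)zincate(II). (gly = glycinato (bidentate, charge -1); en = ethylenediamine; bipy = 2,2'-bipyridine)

Cation [V…]: ligand charges -1, V(III) ⇒ ion charge 2+.
Anion [Zn…]: ligand charges -3, Zn(II) ⇒ ion charge 1−.
One 2+ cation requires 2 of the 1− anion.

[V(en)2(gly)][Zn(bipy)F2(gly)]2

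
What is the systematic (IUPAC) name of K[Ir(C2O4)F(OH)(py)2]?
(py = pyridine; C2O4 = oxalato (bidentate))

potassium fluorohydroxooxalatobis(pyridine)iridate(III)

The 1 potassium counter-ion carries a total charge of +1, so each complex ion is 1−.
Ligand charges: 2×pyridine (neutral), 1×oxalato (-2 each), 1×hydroxo (-1 each), 1×fluoro (-1 each); total -4. So Ir + (-4) = 1−, giving Ir = +3.
Ligands are named alphabetically: fluoro before hydroxo before oxalato before pyridine.
The complex ion is anionic, so iridium takes the -ate form iridate(III).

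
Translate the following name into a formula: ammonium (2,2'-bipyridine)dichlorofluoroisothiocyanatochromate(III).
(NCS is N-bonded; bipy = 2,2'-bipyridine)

Ligands: 1 isothiocyanato (NCS, -1), 1 fluoro (F, -1), 1 2,2'-bipyridine (bipy, neutral), 2 chloro (Cl, -1). Ligand charge sum = -4.
With Cr in oxidation state +3, the complex ion is [Cr...]^1−.
Charge balance with ammonium (+1) requires 1 complex ion per 1 ammonium.

NH4[Cr(bipy)Cl2F(NCS)]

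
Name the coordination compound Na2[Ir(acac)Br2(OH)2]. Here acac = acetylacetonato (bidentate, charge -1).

sodium (acetylacetonato)dibromodihydroxoiridate(III)

The 2 sodium counter-ions carry a total charge of +2, so each complex ion is 2−.
Ligand charges: 2×hydroxo (-1 each), 1×acetylacetonato (-1 each), 2×bromo (-1 each); total -5. So Ir + (-5) = 2−, giving Ir = +3.
The complex ion is anionic, so iridium takes the -ate form iridate(III).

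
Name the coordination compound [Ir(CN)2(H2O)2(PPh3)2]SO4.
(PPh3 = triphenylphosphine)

The 1 sulfate counter-ion carries a total charge of -2, so each complex ion is 2+.
Ligand charges: 2×triphenylphosphine (neutral), 2×aqua (neutral), 2×cyano (-1 each); total -2. So Ir + (-2) = 2+, giving Ir = +4.
Ligands are named alphabetically: aqua before cyano before triphenylphosphine.

diaquadicyanobis(triphenylphosphine)iridium(IV) sulfate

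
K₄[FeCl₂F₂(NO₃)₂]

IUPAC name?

potassium dichlorodifluorodinitratoferrate(II)

The 4 potassium counter-ions carry a total charge of +4, so each complex ion is 4−.
Ligand charges: 2×nitrato (-1 each), 2×chloro (-1 each), 2×fluoro (-1 each); total -6. So Fe + (-6) = 4−, giving Fe = +2.
The complex ion is anionic, so iron takes the -ate form ferrate(II).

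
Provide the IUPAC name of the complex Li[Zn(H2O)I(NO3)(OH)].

The 1 lithium counter-ion carries a total charge of +1, so each complex ion is 1−.
Ligand charges: 1×aqua (neutral), 1×iodo (-1 each), 1×hydroxo (-1 each), 1×nitrato (-1 each); total -3. So Zn + (-3) = 1−, giving Zn = +2.
The complex ion is anionic, so zinc takes the -ate form zincate(II).

lithium aquahydroxoiodonitratozincate(II)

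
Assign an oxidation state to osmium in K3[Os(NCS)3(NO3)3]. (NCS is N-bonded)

3 potassium outside the brackets (+1 each) → the complex ion is 3−.
Ligand charges: 3×NCS = -3; 3×NO3 = -3; sum -6.
Os + (-6) = 3− ⇒ Os is +3.

+3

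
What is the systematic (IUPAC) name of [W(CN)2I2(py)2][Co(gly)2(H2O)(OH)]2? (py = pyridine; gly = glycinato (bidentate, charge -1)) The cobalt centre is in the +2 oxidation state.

Co is given as +2; the anion's ligand charges sum to -3, so the complex anion is 1−.
With 2 anions per cation, the cation must be 2×1 = 2+.
Cation: ligand charges sum to -4; for the ion to be 2+, W = +6.

dicyanodiiodobis(pyridine)tungsten(VI) aquabis(glycinato)hydroxocobaltate(II)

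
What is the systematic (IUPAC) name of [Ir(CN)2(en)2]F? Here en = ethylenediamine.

dicyanobis(ethylenediamine)iridium(III) fluoride

The 1 fluoride counter-ion carries a total charge of -1, so each complex ion is 1+.
Ligand charges: 2×ethylenediamine (neutral), 2×cyano (-1 each); total -2. So Ir + (-2) = 1+, giving Ir = +3.
Ligands are named alphabetically: cyano before ethylenediamine.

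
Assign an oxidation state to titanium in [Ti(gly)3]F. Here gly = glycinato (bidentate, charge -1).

+4

1 fluoride outside the brackets (-1 each) → the complex ion is 1+.
Ligand charges: 3×gly = -3; sum -3.
Ti + (-3) = 1+ ⇒ Ti is +4.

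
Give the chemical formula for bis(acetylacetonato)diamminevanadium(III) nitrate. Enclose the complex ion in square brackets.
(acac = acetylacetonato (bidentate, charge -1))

Ligands: 2 ammine (NH3, neutral), 2 acetylacetonato (acac, -1). Ligand charge sum = -2.
With V in oxidation state +3, the complex ion is [V...]^1+.
Charge balance with nitrate (-1) requires 1 complex ion per 1 nitrate.

[V(acac)2(NH3)2]NO3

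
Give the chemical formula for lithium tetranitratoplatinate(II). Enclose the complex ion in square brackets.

Li2[Pt(NO3)4]

Ligands: 4 nitrato (NO3, -1). Ligand charge sum = -4.
With Pt in oxidation state +2, the complex ion is [Pt...]^2−.
Charge balance with lithium (+1) requires 1 complex ion per 2 lithium.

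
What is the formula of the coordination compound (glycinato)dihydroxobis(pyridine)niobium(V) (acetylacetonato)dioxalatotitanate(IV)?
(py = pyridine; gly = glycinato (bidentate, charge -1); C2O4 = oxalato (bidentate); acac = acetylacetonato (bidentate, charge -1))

Cation [Nb…]: ligand charges -3, Nb(V) ⇒ ion charge 2+.
Anion [Ti…]: ligand charges -5, Ti(IV) ⇒ ion charge 1−.

[Nb(gly)(OH)2(py)2][Ti(acac)(C2O4)2]2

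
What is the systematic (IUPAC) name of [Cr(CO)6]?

There is no counter-ion, so the complex is neutral overall.
Ligand charges: 6×carbonyl (neutral); total 0. So Cr + (0) = 0, giving Cr = 0.

hexacarbonylchromium(0)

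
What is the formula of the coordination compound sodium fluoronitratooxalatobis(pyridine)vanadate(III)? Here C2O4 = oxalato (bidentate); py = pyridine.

Na[V(C2O4)F(NO3)(py)2]

Ligands: 1 oxalato (C2O4, -2), 2 pyridine (py, neutral), 1 fluoro (F, -1), 1 nitrato (NO3, -1). Ligand charge sum = -4.
With V in oxidation state +3, the complex ion is [V...]^1−.
Charge balance with sodium (+1) requires 1 complex ion per 1 sodium.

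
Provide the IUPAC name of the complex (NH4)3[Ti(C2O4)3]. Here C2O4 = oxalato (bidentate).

The 3 ammonium counter-ions carry a total charge of +3, so each complex ion is 3−.
Ligand charges: 3×oxalato (-2 each); total -6. So Ti + (-6) = 3−, giving Ti = +3.
The complex ion is anionic, so titanium takes the -ate form titanate(III).

ammonium trioxalatotitanate(III)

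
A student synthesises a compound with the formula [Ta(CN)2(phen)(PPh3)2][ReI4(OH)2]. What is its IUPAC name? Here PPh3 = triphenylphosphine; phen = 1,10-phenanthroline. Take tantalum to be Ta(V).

dicyano(1,10-phenanthroline)bis(triphenylphosphine)tantalum(V) dihydroxotetraiodorhenate(III)

Ta is given as +5; the cation's ligand charges sum to -2, so the complex cation is 3+.
A 1:1 salt means the anion carries the equal and opposite charge, 3−.
Anion: ligand charges sum to -6; for the ion to be 3−, Re = +3.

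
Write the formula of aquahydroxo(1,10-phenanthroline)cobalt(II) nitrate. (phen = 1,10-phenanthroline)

[Co(H2O)(OH)(phen)]NO3

Ligands: 1 aqua (H2O, neutral), 1 hydroxo (OH, -1), 1 1,10-phenanthroline (phen, neutral). Ligand charge sum = -1.
Charge balance with nitrate (-1) requires 1 complex ion per 1 nitrate.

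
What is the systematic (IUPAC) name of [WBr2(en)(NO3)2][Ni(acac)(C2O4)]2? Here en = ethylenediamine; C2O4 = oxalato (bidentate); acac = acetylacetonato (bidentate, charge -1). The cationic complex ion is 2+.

dibromo(ethylenediamine)dinitratotungsten(VI) (acetylacetonato)oxalatonickelate(II)

Both ions are complex: the cation is named first with the plain metal name, the anion second with the -ate form; each ion's ligands are alphabetised independently.
The complex cation is given as 2+; its ligand charges sum to -4, so W = +6.
With 2 anions per cation, each anion must be 2/2 = 1−.
Anion: ligand charges sum to -3; for the ion to be 1−, Ni = +2.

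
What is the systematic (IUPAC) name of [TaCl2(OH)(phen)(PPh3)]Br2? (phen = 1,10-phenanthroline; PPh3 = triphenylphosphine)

The 2 bromide counter-ions carry a total charge of -2, so each complex ion is 2+.
Ligand charges: 1×1,10-phenanthroline (neutral), 1×triphenylphosphine (neutral), 2×chloro (-1 each), 1×hydroxo (-1 each); total -3. So Ta + (-3) = 2+, giving Ta = +5.
Ligands are named alphabetically: chloro before hydroxo before phenanthroline before triphenylphosphine.

dichlorohydroxo(1,10-phenanthroline)(triphenylphosphine)tantalum(V) bromide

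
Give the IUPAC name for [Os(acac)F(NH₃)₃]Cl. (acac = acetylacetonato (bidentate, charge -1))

(acetylacetonato)triamminefluoroosmium(III) chloride

The 1 chloride counter-ion carries a total charge of -1, so each complex ion is 1+.
Ligand charges: 1×fluoro (-1 each), 3×ammine (neutral), 1×acetylacetonato (-1 each); total -2. So Os + (-2) = 1+, giving Os = +3.
Ligands are named alphabetically: acetylacetonato before ammine before fluoro.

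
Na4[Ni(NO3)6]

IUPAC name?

sodium hexanitratonickelate(II)

The 4 sodium counter-ions carry a total charge of +4, so each complex ion is 4−.
Ligand charges: 6×nitrato (-1 each); total -6. So Ni + (-6) = 4−, giving Ni = +2.
The complex ion is anionic, so nickel takes the -ate form nickelate(II).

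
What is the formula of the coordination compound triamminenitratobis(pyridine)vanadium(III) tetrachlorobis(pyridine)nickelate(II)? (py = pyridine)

[V(NH3)3(NO3)(py)2][NiCl4(py)2]

Cation [V…]: ligand charges -1, V(III) ⇒ ion charge 2+.
Anion [Ni…]: ligand charges -4, Ni(II) ⇒ ion charge 2−.
One 2+ cation balances one 2− anion.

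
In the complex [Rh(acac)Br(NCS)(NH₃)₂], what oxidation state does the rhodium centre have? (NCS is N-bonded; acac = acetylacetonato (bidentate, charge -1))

+3

No counter-ion: the bracketed complex is neutral.
Ligand charges: 1×NCS = -1; 1×acac = -1; 2×NH3 neutral; 1×Br = -1; sum -3.
Rh + (-3) = 0 ⇒ Rh is +3.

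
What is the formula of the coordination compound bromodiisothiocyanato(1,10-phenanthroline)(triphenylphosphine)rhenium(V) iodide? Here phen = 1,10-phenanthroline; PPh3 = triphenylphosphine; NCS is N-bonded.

Ligands: 1 bromo (Br, -1), 1 1,10-phenanthroline (phen, neutral), 1 triphenylphosphine (PPh3, neutral), 2 isothiocyanato (NCS, -1). Ligand charge sum = -3.
Charge balance with iodide (-1) requires 1 complex ion per 2 iodide.

[ReBr(NCS)2(phen)(PPh3)]I2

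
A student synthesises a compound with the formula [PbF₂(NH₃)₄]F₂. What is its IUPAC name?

tetraamminedifluorolead(IV) fluoride

The 2 fluoride counter-ions carry a total charge of -2, so each complex ion is 2+.
Ligand charges: 4×ammine (neutral), 2×fluoro (-1 each); total -2. So Pb + (-2) = 2+, giving Pb = +4.
Ligands are named alphabetically: ammine before fluoro.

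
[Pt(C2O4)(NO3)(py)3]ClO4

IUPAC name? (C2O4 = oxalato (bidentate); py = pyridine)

The 1 perchlorate counter-ion carries a total charge of -1, so each complex ion is 1+.
Ligand charges: 1×oxalato (-2 each), 3×pyridine (neutral), 1×nitrato (-1 each); total -3. So Pt + (-3) = 1+, giving Pt = +4.
Ligands are named alphabetically: nitrato before oxalato before pyridine.

nitratooxalatotris(pyridine)platinum(IV) perchlorate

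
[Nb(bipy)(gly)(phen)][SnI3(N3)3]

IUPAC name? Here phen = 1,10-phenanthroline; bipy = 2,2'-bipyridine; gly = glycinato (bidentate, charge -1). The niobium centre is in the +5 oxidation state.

(2,2'-bipyridine)(glycinato)(1,10-phenanthroline)niobium(V) triazidotriiodostannate(II)

Nb is given as +5; the cation's ligand charges sum to -1, so the complex cation is 4+.
A 1:1 salt means the anion carries the equal and opposite charge, 4−.
Anion: ligand charges sum to -6; for the ion to be 4−, Sn = +2.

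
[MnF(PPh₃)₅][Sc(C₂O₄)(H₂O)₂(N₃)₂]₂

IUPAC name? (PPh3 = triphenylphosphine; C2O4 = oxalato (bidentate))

fluoropentakis(triphenylphosphine)manganese(III) diaquadiazidooxalatoscandate(III)

Both ions are complex: the cation is named first with the plain metal name, the anion second with the -ate form; each ion's ligands are alphabetised independently.
Scandium is always +3 in its complexes; the anion's ligand charges sum to -4, so the complex anion is 1−.
With 2 anions per cation, the cation must be 2×1 = 2+.
Cation: ligand charges sum to -1; for the ion to be 2+, Mn = +3.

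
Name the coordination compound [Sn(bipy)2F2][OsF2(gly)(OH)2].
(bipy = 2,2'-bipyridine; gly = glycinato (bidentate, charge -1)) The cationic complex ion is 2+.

The complex cation is given as 2+; its ligand charges sum to -2, so Sn = +4.
A 1:1 salt means the anion carries the equal and opposite charge, 2−.
Anion: ligand charges sum to -5; for the ion to be 2−, Os = +3.

bis(2,2'-bipyridine)difluorotin(IV) difluoro(glycinato)dihydroxoosmate(III)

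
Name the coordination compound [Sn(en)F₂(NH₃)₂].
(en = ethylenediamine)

diammine(ethylenediamine)difluorotin(II)

There is no counter-ion, so the complex is neutral overall.
Ligand charges: 2×ammine (neutral), 2×fluoro (-1 each), 1×ethylenediamine (neutral); total -2. So Sn + (-2) = 0, giving Sn = +2.
Ligands are named alphabetically: ammine before ethylenediamine before fluoro.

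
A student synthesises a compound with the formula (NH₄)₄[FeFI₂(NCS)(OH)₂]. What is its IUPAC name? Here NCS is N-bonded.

ammonium fluorodihydroxodiiodoisothiocyanatoferrate(II)

The 4 ammonium counter-ions carry a total charge of +4, so each complex ion is 4−.
Ligand charges: 2×iodo (-1 each), 2×hydroxo (-1 each), 1×fluoro (-1 each), 1×isothiocyanato (-1 each); total -6. So Fe + (-6) = 4−, giving Fe = +2.
Ligands are named alphabetically: fluoro before hydroxo before iodo before isothiocyanato.
The complex ion is anionic, so iron takes the -ate form ferrate(II).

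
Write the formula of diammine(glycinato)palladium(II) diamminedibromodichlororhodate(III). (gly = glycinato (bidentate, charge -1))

[Pd(gly)(NH3)2][RhBr2Cl2(NH3)2]

Cation [Pd…]: ligand charges -1, Pd(II) ⇒ ion charge 1+.
Anion [Rh…]: ligand charges -4, Rh(III) ⇒ ion charge 1−.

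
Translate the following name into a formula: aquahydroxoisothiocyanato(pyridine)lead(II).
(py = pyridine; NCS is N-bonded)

[Pb(H2O)(NCS)(OH)(py)]

Ligands: 1 aqua (H2O, neutral), 1 pyridine (py, neutral), 1 hydroxo (OH, -1), 1 isothiocyanato (NCS, -1). Ligand charge sum = -2.
With Pb in oxidation state +2, the complex ion is [Pb...].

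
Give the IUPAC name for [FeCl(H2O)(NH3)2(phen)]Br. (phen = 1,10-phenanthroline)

The 1 bromide counter-ion carries a total charge of -1, so each complex ion is 1+.
Ligand charges: 1×1,10-phenanthroline (neutral), 1×aqua (neutral), 2×ammine (neutral), 1×chloro (-1 each); total -1. So Fe + (-1) = 1+, giving Fe = +2.
Ligands are named alphabetically: ammine before aqua before chloro before phenanthroline.

diammineaquachloro(1,10-phenanthroline)iron(II) bromide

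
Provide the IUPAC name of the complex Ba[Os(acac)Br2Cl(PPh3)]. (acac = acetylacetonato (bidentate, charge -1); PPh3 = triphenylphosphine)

barium (acetylacetonato)dibromochloro(triphenylphosphine)osmate(II)

The 1 barium counter-ion carries a total charge of +2, so each complex ion is 2−.
Ligand charges: 1×acetylacetonato (-1 each), 1×triphenylphosphine (neutral), 1×chloro (-1 each), 2×bromo (-1 each); total -4. So Os + (-4) = 2−, giving Os = +2.
The complex ion is anionic, so osmium takes the -ate form osmate(II).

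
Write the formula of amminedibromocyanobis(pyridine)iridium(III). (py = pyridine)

[IrBr2(CN)(NH3)(py)2]

Ligands: 2 pyridine (py, neutral), 1 cyano (CN, -1), 1 ammine (NH3, neutral), 2 bromo (Br, -1). Ligand charge sum = -3.
With Ir in oxidation state +3, the complex ion is [Ir...].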